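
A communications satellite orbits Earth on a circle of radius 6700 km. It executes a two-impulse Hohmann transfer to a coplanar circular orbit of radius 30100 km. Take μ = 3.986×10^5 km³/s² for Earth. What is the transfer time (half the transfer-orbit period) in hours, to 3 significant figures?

Semi-major axis of the transfer orbit: a_t = (6700 + 30100)/2 = 18400 km.
Transfer time t = π√(a_t³/μ) = π√((18400)³ / 3.986×10^5) = 12420 s.
Converting: 12420 s ÷ 3600 s/hour = 3.45 hours.

t = 3.45 hours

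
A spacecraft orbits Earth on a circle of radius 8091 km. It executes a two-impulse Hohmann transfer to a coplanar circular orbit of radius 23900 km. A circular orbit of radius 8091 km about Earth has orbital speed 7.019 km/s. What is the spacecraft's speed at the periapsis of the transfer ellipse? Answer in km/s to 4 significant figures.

From the circular-orbit relation v² = μ/r at r = 8091 km: μ = v²r = (7.019)² × 8091 = 3.98614×10^5 km³/s².
Semi-major axis of the transfer orbit: a_t = (8091 + 23900)/2 = 15995.5 km.
The periapsis of the transfer ellipse is at r = 8091 km.
Applying v² = μ(2/r − 1/a_t): v = 8.580 km/s.

v = 8.580 km/s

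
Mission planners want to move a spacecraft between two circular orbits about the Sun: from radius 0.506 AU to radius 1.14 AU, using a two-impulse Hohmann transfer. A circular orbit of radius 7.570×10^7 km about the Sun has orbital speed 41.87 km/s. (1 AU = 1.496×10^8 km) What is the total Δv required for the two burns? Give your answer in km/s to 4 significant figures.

From the circular-orbit relation v² = μ/r at r = 7.570×10^7 km: μ = v²r = (41.87)² × 7.570×10^7 = 1.32709×10^11 km³/s².
In km: r₁ = 0.506 × 1.496×10^8 = 7.56976×10^7 km; r₂ = 1.14 × 1.496×10^8 = 1.70544×10^8 km.
The Hohmann ellipse has a_t = (r₁ + r₂)/2 = 1.231208×10^8 km.
Circular speed at r₁: v₁ = √(μ/r₁) = √(1.32709×10^11/7.56976×10^7) = 41.871 km/s.
Transfer-orbit speed at r₁ (vis-viva): v_p = √[μ(2/r₁ − 1/a_t)] = 49.279 km/s.
First burn Δv₁ = |v_p − v₁| = 7.408 km/s.
At r₂, v₂ = √(μ/r₂) = 27.895 km/s.
Transfer-orbit speed at r₂: v_a = √[μ(2/r₂ − 1/a_t)] = 21.873 km/s.
Second burn Δv₂ = |v₂ − v_a| = 6.022 km/s.
Total Δv = Δv₁ + Δv₂ = 13.43 km/s.

Δv = 13.43 km/s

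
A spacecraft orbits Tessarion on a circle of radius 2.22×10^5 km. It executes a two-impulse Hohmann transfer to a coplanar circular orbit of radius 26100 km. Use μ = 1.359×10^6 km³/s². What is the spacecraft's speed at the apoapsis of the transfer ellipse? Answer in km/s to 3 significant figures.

v = 1.13 km/s

The Hohmann ellipse has a_t = (r₁ + r₂)/2 = 1.2405×10^5 km.
At apoapsis, r = 2.220×10^5 km.
Vis-viva: v = √[μ(2/r − 1/a_t)] = √[1.359×10^6 × (2/2.220×10^5 − 1/1.2405×10^5)] = 1.135 km/s.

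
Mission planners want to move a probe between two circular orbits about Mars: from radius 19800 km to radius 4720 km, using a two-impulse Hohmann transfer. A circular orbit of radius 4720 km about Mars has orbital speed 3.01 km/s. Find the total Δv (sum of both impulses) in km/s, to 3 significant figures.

Δv = 1.37 km/s

From the circular-orbit relation v² = μ/r at r = 4720 km: μ = v²r = (3.01)² × 4720 = 42763.7 km³/s².
Transfer-ellipse semi-major axis a_t = (r₁ + r₂)/2 = (19800 + 4720)/2 = 12260 km.
Circular speed at r₁: v₁ = √(μ/r₁) = √(42763.7/19800) = 1.46962 km/s.
Transfer-orbit speed at r₁ (vis-viva equation): v_a = √[μ(2/r₁ − 1/a_t)] = 0.911865 km/s.
First burn Δv₁ = |v_a − v₁| = 0.5578 km/s.
Circular speed at r₂: v₂ = √(μ/r₂) = 3.0100 km/s.
Transfer-orbit speed at r₂: v_p = √[μ(2/r₂ − 1/a_t)] = 3.8252 km/s.
Second burn Δv₂ = |v₂ − v_p| = 0.8152 km/s.
Total Δv = Δv₁ + Δv₂ = 1.373 km/s.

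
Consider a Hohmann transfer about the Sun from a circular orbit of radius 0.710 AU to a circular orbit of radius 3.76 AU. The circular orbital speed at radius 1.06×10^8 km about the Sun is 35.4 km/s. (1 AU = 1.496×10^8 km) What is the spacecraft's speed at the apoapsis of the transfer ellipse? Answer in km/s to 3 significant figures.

From the circular-orbit relation v² = μ/r at r = 1.06×10^8 km: μ = v²r = (35.4)² × 1.06×10^8 = 1.32835×10^11 km³/s².
In km: r₁ = 0.710 × 1.496×10^8 = 1.06216×10^8 km; r₂ = 3.76 × 1.496×10^8 = 5.62496×10^8 km.
Semi-major axis of the transfer orbit: a_t = (1.06216×10^8 + 5.62496×10^8)/2 = 3.34356×10^8 km.
The apoapsis of the transfer ellipse is at r = 5.62496×10^8 km.
Applying v² = μ(2/r − 1/a_t): v = 8.661 km/s.

v = 8.66 km/s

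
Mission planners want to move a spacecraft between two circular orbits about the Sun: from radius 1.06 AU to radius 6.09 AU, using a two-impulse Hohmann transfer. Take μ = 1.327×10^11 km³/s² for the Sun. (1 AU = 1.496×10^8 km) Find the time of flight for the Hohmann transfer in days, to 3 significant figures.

In km: r₁ = 1.06 × 1.496×10^8 = 1.58576×10^8 km; r₂ = 6.09 × 1.496×10^8 = 9.11064×10^8 km.
The Hohmann ellipse has a_t = (r₁ + r₂)/2 = 5.3482×10^8 km.
Transfer time t = π√(a_t³/μ) = π√((5.3482×10^8)³ / 1.327×10^11) = 1.067×10^8 s.
Converting: 1.067×10^8 s ÷ 86400 s/day = 1230 days.

t = 1230 days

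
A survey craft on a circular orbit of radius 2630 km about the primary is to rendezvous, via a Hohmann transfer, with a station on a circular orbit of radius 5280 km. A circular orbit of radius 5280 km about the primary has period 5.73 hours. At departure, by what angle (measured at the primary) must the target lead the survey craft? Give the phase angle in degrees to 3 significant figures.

From Kepler's third law T² = 4π²r³/μ at r = 5280 km, T = 5.73 hours = 5.73 × 3600 s = 20628 s: μ = 4π²r³/T² = 13656.7 km³/s².
The Hohmann ellipse has a_t = (r₁ + r₂)/2 = 3955 km.
Transfer time t = π√(a_t³/μ) = 6686 s.
The target's mean motion on its circular orbit is ω₂ = √(μ/r₂³) = 3.046×10^-4 rad/s.
Angle swept by the target during transfer: ω₂·t = 2.037 rad = 116.7°.
Arrival is 180° from departure on the ellipse, so φ = 180° − 116.7° = 63.3°.

φ = 63.3°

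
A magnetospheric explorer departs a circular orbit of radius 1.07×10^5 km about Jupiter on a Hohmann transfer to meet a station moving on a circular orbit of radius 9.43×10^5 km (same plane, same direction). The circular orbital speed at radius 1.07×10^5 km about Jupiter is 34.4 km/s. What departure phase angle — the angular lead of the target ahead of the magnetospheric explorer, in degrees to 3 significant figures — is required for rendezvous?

From the circular-orbit relation v² = μ/r at r = 1.07×10^5 km: μ = v²r = (34.4)² × 1.07×10^5 = 1.26620×10^8 km³/s².
The Hohmann ellipse has a_t = (r₁ + r₂)/2 = 5.250×10^5 km.
The half-period of the transfer ellipse is t = π√(a_t³/μ) = 1.062×10^5 s.
The target's mean motion on its circular orbit is ω₂ = √(μ/r₂³) = 1.229×10^-5 rad/s.
Angle swept by the target during transfer: ω₂·t = 1.305 rad = 74.77°.
The magnetospheric explorer traverses 180° on the transfer ellipse, so the target must lead by 180° − 74.77° = 105°.

φ = 105°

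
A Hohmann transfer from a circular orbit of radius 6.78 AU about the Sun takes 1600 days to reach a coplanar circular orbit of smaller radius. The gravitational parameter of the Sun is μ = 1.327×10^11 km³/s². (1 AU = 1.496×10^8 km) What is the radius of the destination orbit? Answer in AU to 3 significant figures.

In km: r₁ = 6.78 × 1.496×10^8 = 1.014288×10^9 km.
Transfer time t = 1600 days = 1.3824×10^8 s, and t = π√(a_t³/μ).
So a_t = (μ t²/π²)^(1/3) = (1.327×10^11 × (1.3824×10^8)² / π²)^(1/3) = 6.3574×10^8 km.
Since a_t = (r₁ + r₂)/2, r₂ = 2a_t − r₁ = 2×6.3574×10^8 − 1.014288×10^9 = 2.57192×10^8 km.
In AU: r₂ = 2.57192×10^8 / 1.496×10^8 = 1.72 AU.

r₂ = 1.72 AU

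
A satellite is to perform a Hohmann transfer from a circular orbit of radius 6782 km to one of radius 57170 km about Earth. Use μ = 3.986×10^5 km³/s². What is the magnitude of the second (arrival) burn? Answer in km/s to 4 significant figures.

Semi-major axis of the transfer orbit: a_t = (6782 + 57170)/2 = 31976 km.
On the circular orbit at r = 57170 km, v_c = √(μ/r) = 2.640 km/s.
Transfer-orbit speed at the same r (vis-viva, a = a_t): v_t = √[μ(2/r − 1/a_t)] = 1.216 km/s.
Δv₂ = |v_t − v_c| = |1.216 − 2.640| = 1.424 km/s.

Δv₂ = 1.424 km/s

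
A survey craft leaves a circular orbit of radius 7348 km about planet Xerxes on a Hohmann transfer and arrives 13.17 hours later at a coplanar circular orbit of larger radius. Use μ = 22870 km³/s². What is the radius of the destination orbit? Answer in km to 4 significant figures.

Transfer time t = 13.17 hours = 47412 s, and t = π√(a_t³/μ).
So a_t = (μ t²/π²)^(1/3) = (22870 × (47412)² / π²)^(1/3) = 17335 km.
Since a_t = (r₁ + r₂)/2, r₂ = 2a_t − r₁ = 2×17335 − 7348 = 27322 km.

r₂ = 27320 km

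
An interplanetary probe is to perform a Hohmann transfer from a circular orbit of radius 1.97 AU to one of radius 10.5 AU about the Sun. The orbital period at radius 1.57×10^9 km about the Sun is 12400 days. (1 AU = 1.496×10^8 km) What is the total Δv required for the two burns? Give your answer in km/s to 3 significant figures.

From Kepler's third law T² = 4π²r³/μ at r = 1.57×10^9 km, T = 12400 days = 12400 × 86400 s = 1.07136×10^9 s: μ = 4π²r³/T² = 1.33103×10^11 km³/s².
In km: r₁ = 1.97 × 1.496×10^8 = 2.94712×10^8 km; r₂ = 10.5 × 1.496×10^8 = 1.5708×10^9 km.
Semi-major axis of the transfer orbit: a_t = (2.94712×10^8 + 1.5708×10^9)/2 = 9.32756×10^8 km.
Circular speed at r₁: v₁ = √(μ/r₁) = √(1.33103×10^11/2.94712×10^8) = 21.252 km/s.
Transfer-orbit speed at r₁ (vis-viva equation): v_p = √[μ(2/r₁ − 1/a_t)] = 27.579 km/s.
First burn Δv₁ = |v_p − v₁| = 6.327 km/s.
At r₂, v₂ = √(μ/r₂) = 9.205 km/s.
Transfer-orbit speed at r₂: v_a = √[μ(2/r₂ − 1/a_t)] = 5.174 km/s.
Second burn Δv₂ = |v₂ − v_a| = 4.031 km/s.
Δv = Δv₁ + Δv₂ = 6.327 + 4.031 = 10.36 km/s.

Δv = 10.4 km/s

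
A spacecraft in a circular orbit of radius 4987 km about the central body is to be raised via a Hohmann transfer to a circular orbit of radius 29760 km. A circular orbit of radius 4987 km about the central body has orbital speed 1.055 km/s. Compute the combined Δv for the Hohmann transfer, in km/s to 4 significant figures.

From the circular-orbit relation v² = μ/r at r = 4987 km: μ = v²r = (1.055)² × 4987 = 5550.66 km³/s².
The Hohmann ellipse has a_t = (r₁ + r₂)/2 = 17373.5 km.
Circular speed at r₁: v₁ = √(μ/r₁) = √(5550.66/4987) = 1.0550 km/s.
On the transfer ellipse at r₁, vis-viva equation gives v_p = √[μ(2/r₁ − 1/a_t)] = 1.3808 km/s.
First burn Δv₁ = |v_p − v₁| = 0.3258 km/s.
Circular speed at r₂: v₂ = √(μ/r₂) = 0.4319 km/s.
Transfer-orbit speed at r₂: v_a = √[μ(2/r₂ − 1/a_t)] = 0.2314 km/s.
Second burn Δv₂ = |v₂ − v_a| = 0.2005 km/s.
Δv = Δv₁ + Δv₂ = 0.3258 + 0.2005 = 0.5263 km/s.

Δv = 0.5263 km/s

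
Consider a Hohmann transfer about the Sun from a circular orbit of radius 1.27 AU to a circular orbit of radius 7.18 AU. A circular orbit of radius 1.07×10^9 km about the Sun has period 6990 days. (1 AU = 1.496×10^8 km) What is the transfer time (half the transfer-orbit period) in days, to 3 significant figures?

From Kepler's third law T² = 4π²r³/μ at r = 1.07×10^9 km, T = 6990 days = 6990 × 86400 s = 6.03936×10^8 s: μ = 4π²r³/T² = 1.32596×10^11 km³/s².
In km: r₁ = 1.27 × 1.496×10^8 = 1.89992×10^8 km; r₂ = 7.18 × 1.496×10^8 = 1.074128×10^9 km.
The Hohmann ellipse has a_t = (r₁ + r₂)/2 = 6.3206×10^8 km.
Half the transfer-orbit period gives t = π√(a_t³/μ) = 1.371×10^8 s.
Converting: 1.371×10^8 s ÷ 86400 s/day = 1590 days.

t = 1590 days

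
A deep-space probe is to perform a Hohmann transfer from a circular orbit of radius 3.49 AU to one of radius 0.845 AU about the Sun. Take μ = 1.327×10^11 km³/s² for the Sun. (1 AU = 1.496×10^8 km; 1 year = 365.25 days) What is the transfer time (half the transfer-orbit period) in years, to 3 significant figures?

In km: r₁ = 3.49 × 1.496×10^8 = 5.22104×10^8 km; r₂ = 0.845 × 1.496×10^8 = 1.26412×10^8 km.
Transfer-ellipse semi-major axis a_t = (r₁ + r₂)/2 = (5.22104×10^8 + 1.26412×10^8)/2 = 3.24258×10^8 km.
Transfer time t = π√(a_t³/μ) = π√((3.24258×10^8)³ / 1.327×10^11) = 5.036×10^7 s.
Converting: 5.036×10^7 s ÷ 3.15576×10^7 s/year (365.25 × 86400) = 1.60 years.

t = 1.60 years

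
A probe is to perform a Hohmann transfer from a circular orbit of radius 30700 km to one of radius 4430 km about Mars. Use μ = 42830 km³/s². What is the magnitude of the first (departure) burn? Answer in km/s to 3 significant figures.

Δv₁ = 0.588 km/s

Semi-major axis of the transfer orbit: a_t = (30700 + 4430)/2 = 17565 km.
Circular speed at r = 30700 km: v_c = √(μ/r) = 1.18115 km/s.
Transfer-orbit speed at the same r (vis-viva, a = a_t): v_t = √[μ(2/r − 1/a_t)] = 0.593175 km/s.
Δv₁ = |v_t − v_c| = |0.593175 − 1.18115| = 0.5880 km/s.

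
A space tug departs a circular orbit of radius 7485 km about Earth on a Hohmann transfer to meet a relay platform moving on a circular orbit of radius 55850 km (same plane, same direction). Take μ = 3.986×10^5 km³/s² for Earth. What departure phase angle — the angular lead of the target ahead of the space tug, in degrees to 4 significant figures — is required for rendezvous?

Semi-major axis of the transfer orbit: a_t = (7485 + 55850)/2 = 31667.5 km.
Transfer time t = π√(a_t³/μ) = 28041.5 s.
The target's mean motion on its circular orbit is ω₂ = √(μ/r₂³) = 4.78337×10^-5 rad/s.
Angle swept by the target during transfer: ω₂·t = 1.34133 rad = 76.853°.
The space tug traverses 180° on the transfer ellipse, so the target must lead by 180° − 76.853° = 103.1°.

φ = 103.1°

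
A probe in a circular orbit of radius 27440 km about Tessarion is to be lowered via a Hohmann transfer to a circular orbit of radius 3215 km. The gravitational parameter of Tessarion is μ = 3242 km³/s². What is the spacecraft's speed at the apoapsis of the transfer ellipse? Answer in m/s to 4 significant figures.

Transfer-ellipse semi-major axis a_t = (r₁ + r₂)/2 = (27440 + 3215)/2 = 15327.5 km.
The apoapsis of the transfer ellipse is at r = 27440 km.
Vis-viva: v = √[μ(2/r − 1/a_t)] = √[3242 × (2/27440 − 1/15327.5)] = 0.1574 km/s.

v = 157.4 m/s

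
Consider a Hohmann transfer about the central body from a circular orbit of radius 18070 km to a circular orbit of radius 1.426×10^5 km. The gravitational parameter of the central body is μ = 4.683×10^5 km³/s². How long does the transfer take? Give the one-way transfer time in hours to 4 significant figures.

Transfer-ellipse semi-major axis a_t = (r₁ + r₂)/2 = (18070 + 1.426×10^5)/2 = 80335 km.
Half the transfer-orbit period gives t = π√(a_t³/μ) = 1.0453×10^5 s.
Converting: 1.0453×10^5 s ÷ 3600 s/hour = 29.04 hours.

t = 29.04 hours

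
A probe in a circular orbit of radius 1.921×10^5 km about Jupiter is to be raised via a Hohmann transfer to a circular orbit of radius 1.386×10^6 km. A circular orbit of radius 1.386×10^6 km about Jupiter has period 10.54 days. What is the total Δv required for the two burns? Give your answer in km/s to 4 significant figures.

From Kepler's third law T² = 4π²r³/μ at r = 1.386×10^6 km, T = 10.54 days = 10.54 × 86400 s = 9.10656×10^5 s: μ = 4π²r³/T² = 1.26748×10^8 km³/s².
Semi-major axis of the transfer orbit: a_t = (1.921×10^5 + 1.386×10^6)/2 = 7.8905×10^5 km.
Circular speed at r₁: v₁ = √(μ/r₁) = √(1.26748×10^8/1.921×10^5) = 25.687 km/s.
On the transfer ellipse at r₁, vis-viva gives v_p = √[μ(2/r₁ − 1/a_t)] = 34.044 km/s.
First burn Δv₁ = |v_p − v₁| = 8.357 km/s.
Circular speed at r₂: v₂ = √(μ/r₂) = 9.5629 km/s.
Transfer-orbit speed at r₂: v_a = √[μ(2/r₂ − 1/a_t)] = 4.7185 km/s.
Second burn Δv₂ = |v₂ − v_a| = 4.844 km/s.
Total Δv = Δv₁ + Δv₂ = 13.20 km/s.

Δv = 13.20 km/s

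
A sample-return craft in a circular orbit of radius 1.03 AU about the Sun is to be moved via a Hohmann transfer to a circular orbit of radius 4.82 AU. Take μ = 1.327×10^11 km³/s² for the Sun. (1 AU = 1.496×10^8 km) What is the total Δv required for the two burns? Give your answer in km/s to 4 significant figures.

Δv = 13.84 km/s

In km: r₁ = 1.03 × 1.496×10^8 = 1.54088×10^8 km; r₂ = 4.82 × 1.496×10^8 = 7.21072×10^8 km.
Transfer-ellipse semi-major axis a_t = (r₁ + r₂)/2 = (1.54088×10^8 + 7.21072×10^8)/2 = 4.3758×10^8 km.
At r₁ the circular-orbit speed is v₁ = √(μ/r₁) = 29.346 km/s.
Transfer-orbit speed at r₁ (vis-viva): v_p = √[μ(2/r₁ − 1/a_t)] = 37.671 km/s.
First burn Δv₁ = |v_p − v₁| = 8.325 km/s.
Circular speed at r₂: v₂ = √(μ/r₂) = 13.566 km/s.
Transfer-orbit speed at r₂: v_a = √[μ(2/r₂ − 1/a_t)] = 8.0501 km/s.
Second burn Δv₂ = |v₂ − v_a| = 5.516 km/s.
Total Δv = Δv₁ + Δv₂ = 13.84 km/s.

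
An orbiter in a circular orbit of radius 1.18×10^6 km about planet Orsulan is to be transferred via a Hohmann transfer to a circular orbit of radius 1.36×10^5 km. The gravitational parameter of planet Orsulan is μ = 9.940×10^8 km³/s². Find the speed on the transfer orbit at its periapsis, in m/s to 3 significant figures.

Semi-major axis of the transfer orbit: a_t = (1.180×10^6 + 1.360×10^5)/2 = 6.580×10^5 km.
At periapsis, r = 1.360×10^5 km.
Applying v² = μ(2/r − 1/a_t): v = 114.5 km/s.

v = 114000 m/s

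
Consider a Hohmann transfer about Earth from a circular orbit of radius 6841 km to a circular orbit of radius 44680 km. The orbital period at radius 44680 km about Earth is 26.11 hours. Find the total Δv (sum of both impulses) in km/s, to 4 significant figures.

Δv = 3.867 km/s

From Kepler's third law T² = 4π²r³/μ at r = 44680 km, T = 26.11 hours = 26.11 × 3600 s = 93996 s: μ = 4π²r³/T² = 3.98548×10^5 km³/s².
Transfer-ellipse semi-major axis a_t = (r₁ + r₂)/2 = (6841 + 44680)/2 = 25760.5 km.
At r₁ the circular-orbit speed is v₁ = √(μ/r₁) = 7.6327 km/s.
Transfer-orbit speed at r₁ (vis-viva): v_p = √[μ(2/r₁ − 1/a_t)] = 10.052 km/s.
First burn Δv₁ = |v_p − v₁| = 2.419 km/s.
Circular speed at r₂: v₂ = √(μ/r₂) = 2.987 km/s.
Transfer-orbit speed at r₂: v_a = √[μ(2/r₂ − 1/a_t)] = 1.539 km/s.
Second burn Δv₂ = |v₂ − v_a| = 1.448 km/s.
Δv = Δv₁ + Δv₂ = 2.419 + 1.448 = 3.867 km/s.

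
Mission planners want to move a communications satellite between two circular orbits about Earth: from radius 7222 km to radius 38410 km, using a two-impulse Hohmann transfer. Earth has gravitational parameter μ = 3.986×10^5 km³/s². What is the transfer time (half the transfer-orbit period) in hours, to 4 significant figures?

The Hohmann ellipse has a_t = (r₁ + r₂)/2 = 22816 km.
Half the transfer-orbit period gives t = π√(a_t³/μ) = 17150 s.
Converting: 17150 s ÷ 3600 s/hour = 4.764 hours.

t = 4.764 hours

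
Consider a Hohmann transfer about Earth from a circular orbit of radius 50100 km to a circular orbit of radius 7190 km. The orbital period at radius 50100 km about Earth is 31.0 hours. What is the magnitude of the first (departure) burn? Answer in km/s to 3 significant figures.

From Kepler's third law T² = 4π²r³/μ at r = 50100 km, T = 31.0 hours = 31.0 × 3600 s = 1.116×10^5 s: μ = 4π²r³/T² = 3.98607×10^5 km³/s².
The Hohmann ellipse has a_t = (r₁ + r₂)/2 = 28645 km.
On the circular orbit at r = 50100 km, v_c = √(μ/r) = 2.821 km/s.
Vis-viva on the transfer ellipse at r = 50100 km gives v_t = √[μ(2/r − 1/a_t)] = 1.413 km/s.
Δv₁ = |v_t − v_c| = |1.413 − 2.821| = 1.408 km/s.

Δv₁ = 1.41 km/s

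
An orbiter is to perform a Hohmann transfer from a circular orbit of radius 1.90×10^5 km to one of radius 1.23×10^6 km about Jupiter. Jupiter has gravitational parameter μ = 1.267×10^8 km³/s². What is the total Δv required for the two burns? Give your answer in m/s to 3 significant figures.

Semi-major axis of the transfer orbit: a_t = (1.900×10^5 + 1.230×10^6)/2 = 7.100×10^5 km.
At r₁ the circular-orbit speed is v₁ = √(μ/r₁) = 25.8233 km/s.
Transfer-orbit speed at r₁ (v² = μ(2/r − 1/a)): v_p = √[μ(2/r₁ − 1/a_t)] = 33.9887 km/s.
First burn Δv₁ = |v_p − v₁| = 8.165 km/s.
Circular speed at r₂: v₂ = √(μ/r₂) = 10.149 km/s.
Transfer-orbit speed at r₂: v_a = √[μ(2/r₂ − 1/a_t)] = 5.2503 km/s.
Second burn Δv₂ = |v₂ − v_a| = 4.899 km/s.
Δv = Δv₁ + Δv₂ = 8.165 + 4.899 = 13.06 km/s.

Δv = 13100 m/s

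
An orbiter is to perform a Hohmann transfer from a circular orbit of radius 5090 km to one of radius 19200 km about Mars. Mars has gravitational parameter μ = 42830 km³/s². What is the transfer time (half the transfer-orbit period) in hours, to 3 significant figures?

Semi-major axis of the transfer orbit: a_t = (5090 + 19200)/2 = 12145 km.
Transfer time t = π√(a_t³/μ) = π√((12145)³ / 42830) = 20320 s.
Converting: 20320 s ÷ 3600 s/hour = 5.64 hours.

t = 5.64 hours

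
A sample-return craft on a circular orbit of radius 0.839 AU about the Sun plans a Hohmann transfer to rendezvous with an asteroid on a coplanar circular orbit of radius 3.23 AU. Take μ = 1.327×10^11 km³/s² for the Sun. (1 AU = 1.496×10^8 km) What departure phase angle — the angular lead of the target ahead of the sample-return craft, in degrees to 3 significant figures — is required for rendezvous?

φ = 90.0°

In km: r₁ = 0.839 × 1.496×10^8 = 1.255144×10^8 km; r₂ = 3.23 × 1.496×10^8 = 4.83208×10^8 km.
Semi-major axis of the transfer orbit: a_t = (1.255144×10^8 + 4.83208×10^8)/2 = 3.043612×10^8 km.
Transfer time t = π√(a_t³/μ) = 4.5793×10^7 s.
Target angular speed ω₂ = √(μ/r₂³) = 3.4295×10^-8 rad/s.
Angle swept by the target during transfer: ω₂·t = 1.5705 rad = 89.98°.
The sample-return craft traverses 180° on the transfer ellipse, so the target must lead by 180° − 89.98° = 90.0°.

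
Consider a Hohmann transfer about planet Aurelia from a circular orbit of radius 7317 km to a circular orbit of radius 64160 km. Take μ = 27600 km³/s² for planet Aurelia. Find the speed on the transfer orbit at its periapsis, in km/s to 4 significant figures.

The Hohmann ellipse has a_t = (r₁ + r₂)/2 = 35738.5 km.
The periapsis of the transfer ellipse is at r = 7317 km.
Applying v² = μ(2/r − 1/a_t): v = 2.602 km/s.

v = 2.602 km/s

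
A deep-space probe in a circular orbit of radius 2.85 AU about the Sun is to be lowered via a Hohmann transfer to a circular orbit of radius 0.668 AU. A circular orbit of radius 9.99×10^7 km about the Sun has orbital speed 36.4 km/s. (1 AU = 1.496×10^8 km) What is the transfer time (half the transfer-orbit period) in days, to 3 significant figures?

t = 427 days

From the circular-orbit relation v² = μ/r at r = 9.99×10^7 km: μ = v²r = (36.4)² × 9.99×10^7 = 1.32364×10^11 km³/s².
In km: r₁ = 2.85 × 1.496×10^8 = 4.2636×10^8 km; r₂ = 0.668 × 1.496×10^8 = 9.99328×10^7 km.
Semi-major axis of the transfer orbit: a_t = (4.2636×10^8 + 9.99328×10^7)/2 = 2.631464×10^8 km.
Transfer time t = π√(a_t³/μ) = π√((2.631464×10^8)³ / 1.32364×10^11) = 3.686×10^7 s.
Converting: 3.686×10^7 s ÷ 86400 s/day = 427 days.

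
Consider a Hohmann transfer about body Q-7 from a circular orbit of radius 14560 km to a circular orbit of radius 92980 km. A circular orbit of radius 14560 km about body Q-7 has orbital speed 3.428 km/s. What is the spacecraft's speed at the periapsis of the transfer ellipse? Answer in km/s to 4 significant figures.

From the circular-orbit relation v² = μ/r at r = 14560 km: μ = v²r = (3.428)² × 14560 = 1.71097×10^5 km³/s².
Transfer-ellipse semi-major axis a_t = (r₁ + r₂)/2 = (14560 + 92980)/2 = 53770 km.
At periapsis, r = 14560 km.
Vis-viva: v = √[μ(2/r − 1/a_t)] = √[1.71097×10^5 × (2/14560 − 1/53770)] = 4.508 km/s.

v = 4.508 km/s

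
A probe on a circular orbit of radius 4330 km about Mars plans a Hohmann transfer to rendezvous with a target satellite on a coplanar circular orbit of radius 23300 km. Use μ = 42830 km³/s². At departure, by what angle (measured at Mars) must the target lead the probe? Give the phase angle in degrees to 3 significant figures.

The Hohmann ellipse has a_t = (r₁ + r₂)/2 = 13815 km.
Transfer time t = π√(a_t³/μ) = 24649 s.
The target's mean motion on its circular orbit is ω₂ = √(μ/r₂³) = 5.8189×10^-5 rad/s.
Angle swept by the target during transfer: ω₂·t = 1.4343 rad = 82.18°.
The probe traverses 180° on the transfer ellipse, so the target must lead by 180° − 82.18° = 97.8°.

φ = 97.8°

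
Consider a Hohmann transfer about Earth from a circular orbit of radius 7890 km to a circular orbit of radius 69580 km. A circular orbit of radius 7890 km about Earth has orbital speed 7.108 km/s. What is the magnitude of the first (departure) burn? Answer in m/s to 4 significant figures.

From the circular-orbit relation v² = μ/r at r = 7890 km: μ = v²r = (7.108)² × 7890 = 3.98632×10^5 km³/s².
The Hohmann ellipse has a_t = (r₁ + r₂)/2 = 38735 km.
Circular speed at r = 7890 km: v_c = √(μ/r) = 7.108 km/s.
Transfer-orbit speed at the same r (vis-viva, a = a_t): v_t = √[μ(2/r − 1/a_t)] = 9.527 km/s.
Δv₁ = |v_t − v_c| = |9.527 − 7.108| = 2.419 km/s.

Δv₁ = 2419 m/s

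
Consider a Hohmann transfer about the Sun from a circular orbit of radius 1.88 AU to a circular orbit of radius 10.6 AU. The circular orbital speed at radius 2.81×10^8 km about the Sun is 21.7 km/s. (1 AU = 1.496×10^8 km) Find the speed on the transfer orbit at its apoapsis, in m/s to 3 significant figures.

v = 5010 m/s

From the circular-orbit relation v² = μ/r at r = 2.81×10^8 km: μ = v²r = (21.7)² × 2.81×10^8 = 1.32320×10^11 km³/s².
In km: r₁ = 1.88 × 1.496×10^8 = 2.81248×10^8 km; r₂ = 10.6 × 1.496×10^8 = 1.58576×10^9 km.
Transfer-ellipse semi-major axis a_t = (r₁ + r₂)/2 = (2.81248×10^8 + 1.58576×10^9)/2 = 9.33504×10^8 km.
The apoapsis of the transfer ellipse is at r = 1.58576×10^9 km.
From the vis-viva equation, v = √[μ(2/r − 1/a_t)] = 5.014 km/s.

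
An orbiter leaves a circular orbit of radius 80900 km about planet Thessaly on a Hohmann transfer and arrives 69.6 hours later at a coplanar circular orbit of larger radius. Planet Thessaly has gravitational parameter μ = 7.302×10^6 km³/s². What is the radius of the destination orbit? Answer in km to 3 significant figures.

r₂ = 6.38×10^5 km

Transfer time t = 69.6 hours = 2.5056×10^5 s, and t = π√(a_t³/μ).
So a_t = (μ t²/π²)^(1/3) = (7.302×10^6 × (2.5056×10^5)² / π²)^(1/3) = 3.5946×10^5 km.
Since a_t = (r₁ + r₂)/2, r₂ = 2a_t − r₁ = 2×3.5946×10^5 − 80900 = 6.3802×10^5 km.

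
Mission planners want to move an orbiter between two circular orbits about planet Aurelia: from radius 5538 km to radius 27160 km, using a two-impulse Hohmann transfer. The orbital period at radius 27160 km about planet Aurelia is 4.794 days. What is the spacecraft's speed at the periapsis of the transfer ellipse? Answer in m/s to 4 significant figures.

From Kepler's third law T² = 4π²r³/μ at r = 27160 km, T = 4.794 days = 4.794 × 86400 s = 4.142016×10^5 s: μ = 4π²r³/T² = 4610.26 km³/s².
Transfer-ellipse semi-major axis a_t = (r₁ + r₂)/2 = (5538 + 27160)/2 = 16349 km.
The periapsis of the transfer ellipse is at r = 5538 km.
From the vis-viva equation, v = √[μ(2/r − 1/a_t)] = 1.176 km/s.

v = 1176 m/s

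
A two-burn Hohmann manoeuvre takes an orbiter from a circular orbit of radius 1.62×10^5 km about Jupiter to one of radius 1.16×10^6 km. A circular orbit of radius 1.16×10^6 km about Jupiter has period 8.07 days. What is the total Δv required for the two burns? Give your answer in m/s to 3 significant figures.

From Kepler's third law T² = 4π²r³/μ at r = 1.16×10^6 km, T = 8.07 days = 8.07 × 86400 s = 6.97248×10^5 s: μ = 4π²r³/T² = 1.26753×10^8 km³/s².
Transfer-ellipse semi-major axis a_t = (r₁ + r₂)/2 = (1.620×10^5 + 1.160×10^6)/2 = 6.610×10^5 km.
At r₁ the circular-orbit speed is v₁ = √(μ/r₁) = 27.972 km/s.
Transfer-orbit speed at r₁ (vis-viva): v_p = √[μ(2/r₁ − 1/a_t)] = 37.055 km/s.
First burn Δv₁ = |v_p − v₁| = 9.083 km/s.
At r₂, v₂ = √(μ/r₂) = 10.453 km/s.
Transfer-orbit speed at r₂: v_a = √[μ(2/r₂ − 1/a_t)] = 5.1750 km/s.
Second burn Δv₂ = |v₂ − v_a| = 5.278 km/s.
Δv = Δv₁ + Δv₂ = 9.083 + 5.278 = 14.36 km/s.

Δv = 14400 m/s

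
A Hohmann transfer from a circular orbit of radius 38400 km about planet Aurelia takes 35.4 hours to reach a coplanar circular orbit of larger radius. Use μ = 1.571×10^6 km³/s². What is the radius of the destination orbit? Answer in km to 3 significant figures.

Transfer time t = 35.4 hours = 1.2744×10^5 s, and t = π√(a_t³/μ).
So a_t = (μ t²/π²)^(1/3) = (1.571×10^6 × (1.2744×10^5)² / π²)^(1/3) = 1.3724×10^5 km.
Since a_t = (r₁ + r₂)/2, r₂ = 2a_t − r₁ = 2×1.3724×10^5 − 38400 = 2.3608×10^5 km.

r₂ = 2.36×10^5 km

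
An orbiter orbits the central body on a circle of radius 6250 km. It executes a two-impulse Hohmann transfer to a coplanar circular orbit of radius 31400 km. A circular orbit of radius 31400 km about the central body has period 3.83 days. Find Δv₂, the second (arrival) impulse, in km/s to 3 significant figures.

From Kepler's third law T² = 4π²r³/μ at r = 31400 km, T = 3.83 days = 3.83 × 86400 s = 3.30912×10^5 s: μ = 4π²r³/T² = 11161.5 km³/s².
Transfer-ellipse semi-major axis a_t = (r₁ + r₂)/2 = (6250 + 31400)/2 = 18825 km.
On the circular orbit at r = 31400 km, v_c = √(μ/r) = 0.5962 km/s.
Transfer-orbit speed at the same r (vis-viva, a = a_t): v_t = √[μ(2/r − 1/a_t)] = 0.3435 km/s.
Δv₂ = |v_t − v_c| = |0.3435 − 0.5962| = 0.2527 km/s.

Δv₂ = 0.253 km/s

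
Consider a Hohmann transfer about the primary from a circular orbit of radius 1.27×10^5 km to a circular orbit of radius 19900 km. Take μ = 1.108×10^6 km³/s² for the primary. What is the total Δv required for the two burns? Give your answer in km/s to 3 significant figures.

Δv = 3.77 km/s

Transfer-ellipse semi-major axis a_t = (r₁ + r₂)/2 = (1.270×10^5 + 19900)/2 = 73450 km.
At r₁ the circular-orbit speed is v₁ = √(μ/r₁) = 2.9537 km/s.
Transfer-orbit speed at r₁ (vis-viva equation): v_a = √[μ(2/r₁ − 1/a_t)] = 1.5374 km/s.
First burn Δv₁ = |v_a − v₁| = 1.416 km/s.
At r₂, v₂ = √(μ/r₂) = 7.462 km/s.
Transfer-orbit speed at r₂: v_p = √[μ(2/r₂ − 1/a_t)] = 9.812 km/s.
Second burn Δv₂ = |v₂ − v_p| = 2.350 km/s.
Δv = Δv₁ + Δv₂ = 1.416 + 2.350 = 3.766 km/s.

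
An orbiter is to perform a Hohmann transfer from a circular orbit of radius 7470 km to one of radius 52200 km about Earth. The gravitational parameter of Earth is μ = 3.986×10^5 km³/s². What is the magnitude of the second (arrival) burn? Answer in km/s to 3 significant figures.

Δv₂ = 1.38 km/s

The Hohmann ellipse has a_t = (r₁ + r₂)/2 = 29835 km.
Circular speed at r = 52200 km: v_c = √(μ/r) = 2.7633 km/s.
Transfer-orbit speed at the same r (vis-viva, a = a_t): v_t = √[μ(2/r − 1/a_t)] = 1.3827 km/s.
Δv₂ = |v_t − v_c| = |1.3827 − 2.7633| = 1.381 km/s.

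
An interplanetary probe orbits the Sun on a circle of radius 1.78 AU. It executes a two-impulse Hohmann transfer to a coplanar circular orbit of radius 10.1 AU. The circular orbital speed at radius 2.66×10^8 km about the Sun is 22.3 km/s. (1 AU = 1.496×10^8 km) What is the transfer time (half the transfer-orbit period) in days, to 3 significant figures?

From the circular-orbit relation v² = μ/r at r = 2.66×10^8 km: μ = v²r = (22.3)² × 2.66×10^8 = 1.32279×10^11 km³/s².
In km: r₁ = 1.78 × 1.496×10^8 = 2.66288×10^8 km; r₂ = 10.1 × 1.496×10^8 = 1.51096×10^9 km.
The Hohmann ellipse has a_t = (r₁ + r₂)/2 = 8.88624×10^8 km.
Half the transfer-orbit period gives t = π√(a_t³/μ) = 2.288×10^8 s.
Converting: 2.288×10^8 s ÷ 86400 s/day = 2650 days.

t = 2650 days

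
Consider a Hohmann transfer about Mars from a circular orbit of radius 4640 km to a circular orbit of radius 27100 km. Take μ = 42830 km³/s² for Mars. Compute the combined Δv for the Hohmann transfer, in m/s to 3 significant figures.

Transfer-ellipse semi-major axis a_t = (r₁ + r₂)/2 = (4640 + 27100)/2 = 15870 km.
Circular speed at r₁: v₁ = √(μ/r₁) = √(42830/4640) = 3.038 km/s.
Transfer-orbit speed at r₁ (vis-viva equation): v_p = √[μ(2/r₁ − 1/a_t)] = 3.970 km/s.
First burn Δv₁ = |v_p − v₁| = 0.9320 km/s.
Circular speed at r₂: v₂ = √(μ/r₂) = 1.2572 km/s.
Transfer-orbit speed at r₂: v_a = √[μ(2/r₂ − 1/a_t)] = 0.67977 km/s.
Second burn Δv₂ = |v₂ − v_a| = 0.5774 km/s.
Total Δv = Δv₁ + Δv₂ = 1.509 km/s.

Δv = 1510 m/s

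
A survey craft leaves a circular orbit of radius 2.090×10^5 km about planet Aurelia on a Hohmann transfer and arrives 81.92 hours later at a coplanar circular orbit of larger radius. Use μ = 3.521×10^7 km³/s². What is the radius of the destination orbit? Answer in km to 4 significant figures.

Transfer time t = 81.92 hours = 2.94912×10^5 s, and t = π√(a_t³/μ).
So a_t = (μ t²/π²)^(1/3) = (3.521×10^7 × (2.94912×10^5)² / π²)^(1/3) = 6.7699×10^5 km.
Since a_t = (r₁ + r₂)/2, r₂ = 2a_t − r₁ = 2×6.7699×10^5 − 2.090×10^5 = 1.14498×10^6 km.

r₂ = 1.145×10^6 km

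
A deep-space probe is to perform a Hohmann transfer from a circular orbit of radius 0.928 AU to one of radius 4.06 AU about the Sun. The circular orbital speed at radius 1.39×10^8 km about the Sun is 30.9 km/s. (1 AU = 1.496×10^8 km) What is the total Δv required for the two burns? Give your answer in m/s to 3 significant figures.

Δv = 14300 m/s

From the circular-orbit relation v² = μ/r at r = 1.39×10^8 km: μ = v²r = (30.9)² × 1.39×10^8 = 1.32719×10^11 km³/s².
In km: r₁ = 0.928 × 1.496×10^8 = 1.388288×10^8 km; r₂ = 4.06 × 1.496×10^8 = 6.07376×10^8 km.
The Hohmann ellipse has a_t = (r₁ + r₂)/2 = 3.731024×10^8 km.
Circular speed at r₁: v₁ = √(μ/r₁) = √(1.32719×10^11/1.388288×10^8) = 30.9190 km/s.
On the transfer ellipse at r₁, vis-viva equation gives v_p = √[μ(2/r₁ − 1/a_t)] = 39.4494 km/s.
First burn Δv₁ = |v_p − v₁| = 8.5304 km/s.
Circular speed at r₂: v₂ = √(μ/r₂) = 14.7821 km/s.
Transfer-orbit speed at r₂: v_a = √[μ(2/r₂ − 1/a_t)] = 9.01702 km/s.
Second burn Δv₂ = |v₂ − v_a| = 5.7651 km/s.
Total Δv = Δv₁ + Δv₂ = 14.30 km/s.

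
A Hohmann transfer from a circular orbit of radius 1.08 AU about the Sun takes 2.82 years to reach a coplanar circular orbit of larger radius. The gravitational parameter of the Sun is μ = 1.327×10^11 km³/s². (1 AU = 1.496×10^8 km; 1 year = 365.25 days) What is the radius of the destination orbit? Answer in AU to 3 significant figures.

In km: r₁ = 1.08 × 1.496×10^8 = 1.61568×10^8 km.
Transfer time t = 2.82 years × 365.25 × 86400 s = 8.8992432×10^7 s, and t = π√(a_t³/μ).
So a_t = (μ t²/π²)^(1/3) = (1.327×10^11 × (8.8992432×10^7)² / π²)^(1/3) = 4.7398×10^8 km.
Since a_t = (r₁ + r₂)/2, r₂ = 2a_t − r₁ = 2×4.7398×10^8 − 1.61568×10^8 = 7.86392×10^8 km.
In AU: r₂ = 7.86392×10^8 / 1.496×10^8 = 5.26 AU.

r₂ = 5.26 AU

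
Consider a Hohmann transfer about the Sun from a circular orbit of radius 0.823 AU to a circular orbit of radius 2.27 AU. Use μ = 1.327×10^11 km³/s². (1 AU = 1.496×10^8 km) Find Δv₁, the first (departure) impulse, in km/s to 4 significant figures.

Δv₁ = 6.945 km/s

In km: r₁ = 0.823 × 1.496×10^8 = 1.231208×10^8 km; r₂ = 2.27 × 1.496×10^8 = 3.39592×10^8 km.
The Hohmann ellipse has a_t = (r₁ + r₂)/2 = 2.313564×10^8 km.
On the circular orbit at r = 1.231208×10^8 km, v_c = √(μ/r) = 32.830 km/s.
Transfer-orbit speed at the same r (vis-viva, a = a_t): v_t = √[μ(2/r − 1/a_t)] = 39.775 km/s.
Δv₁ = |v_t − v_c| = |39.775 − 32.830| = 6.945 km/s.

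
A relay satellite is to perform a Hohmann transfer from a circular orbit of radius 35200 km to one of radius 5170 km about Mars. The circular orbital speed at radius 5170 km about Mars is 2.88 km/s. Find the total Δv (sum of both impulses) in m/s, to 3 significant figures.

Δv = 1470 m/s

From the circular-orbit relation v² = μ/r at r = 5170 km: μ = v²r = (2.88)² × 5170 = 42882.0 km³/s².
Transfer-ellipse semi-major axis a_t = (r₁ + r₂)/2 = (35200 + 5170)/2 = 20185 km.
Circular speed at r₁: v₁ = √(μ/r₁) = √(42882.0/35200) = 1.1037 km/s.
On the transfer ellipse at r₁, vis-viva gives v_a = √[μ(2/r₁ − 1/a_t)] = 0.55860 km/s.
First burn Δv₁ = |v_a − v₁| = 0.5451 km/s.
At r₂, v₂ = √(μ/r₂) = 2.8800 km/s.
Transfer-orbit speed at r₂: v_p = √[μ(2/r₂ − 1/a_t)] = 3.8032 km/s.
Second burn Δv₂ = |v₂ − v_p| = 0.9232 km/s.
Δv = Δv₁ + Δv₂ = 0.5451 + 0.9232 = 1.468 km/s.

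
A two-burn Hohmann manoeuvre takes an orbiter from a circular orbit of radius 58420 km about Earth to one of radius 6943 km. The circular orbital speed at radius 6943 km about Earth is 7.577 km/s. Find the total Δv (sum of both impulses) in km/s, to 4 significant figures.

From the circular-orbit relation v² = μ/r at r = 6943 km: μ = v²r = (7.577)² × 6943 = 3.98604×10^5 km³/s².
The Hohmann ellipse has a_t = (r₁ + r₂)/2 = 32681.5 km.
Circular speed at r₁: v₁ = √(μ/r₁) = √(3.98604×10^5/58420) = 2.61210 km/s.
On the transfer ellipse at r₁, vis-viva gives v_a = √[μ(2/r₁ − 1/a_t)] = 1.20396 km/s.
First burn Δv₁ = |v_a − v₁| = 1.40814 km/s.
At r₂, v₂ = √(μ/r₂) = 7.577000 km/s.
Transfer-orbit speed at r₂: v_p = √[μ(2/r₂ − 1/a_t)] = 10.13041 km/s.
Second burn Δv₂ = |v₂ − v_p| = 2.55341 km/s.
Δv = Δv₁ + Δv₂ = 1.40814 + 2.55341 = 3.962 km/s.

Δv = 3.962 km/s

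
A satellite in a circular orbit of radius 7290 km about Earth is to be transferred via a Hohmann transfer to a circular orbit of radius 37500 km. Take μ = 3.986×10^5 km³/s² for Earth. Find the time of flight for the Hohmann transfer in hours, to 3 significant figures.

t = 4.63 hours

Semi-major axis of the transfer orbit: a_t = (7290 + 37500)/2 = 22395 km.
By Kepler's third law the transfer-orbit period is T = 2π√(a_t³/μ), so t = T/2 = 16680 s.
Converting: 16680 s ÷ 3600 s/hour = 4.63 hours.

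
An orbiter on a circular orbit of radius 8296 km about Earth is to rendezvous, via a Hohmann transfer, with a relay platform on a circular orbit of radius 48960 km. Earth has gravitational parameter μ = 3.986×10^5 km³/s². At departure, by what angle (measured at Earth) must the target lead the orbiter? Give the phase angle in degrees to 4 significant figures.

Transfer-ellipse semi-major axis a_t = (r₁ + r₂)/2 = (8296 + 48960)/2 = 28628 km.
Transfer time t = π√(a_t³/μ) = 24103 s.
Target angular speed ω₂ = √(μ/r₂³) = 5.8278×10^-5 rad/s.
Angle swept by the target during transfer: ω₂·t = 1.4047 rad = 80.48°.
The orbiter traverses 180° on the transfer ellipse, so the target must lead by 180° − 80.48° = 99.52°.

φ = 99.52°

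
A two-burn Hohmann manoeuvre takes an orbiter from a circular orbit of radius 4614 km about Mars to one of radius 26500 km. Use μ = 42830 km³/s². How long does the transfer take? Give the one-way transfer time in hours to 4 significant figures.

The Hohmann ellipse has a_t = (r₁ + r₂)/2 = 15557 km.
Transfer time t = π√(a_t³/μ) = π√((15557)³ / 42830) = 29455 s.
Converting: 29455 s ÷ 3600 s/hour = 8.182 hours.

t = 8.182 hours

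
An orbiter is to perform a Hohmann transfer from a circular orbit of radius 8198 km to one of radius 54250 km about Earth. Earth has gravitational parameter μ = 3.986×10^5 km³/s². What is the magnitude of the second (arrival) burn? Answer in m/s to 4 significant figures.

Transfer-ellipse semi-major axis a_t = (r₁ + r₂)/2 = (8198 + 54250)/2 = 31224 km.
On the circular orbit at r = 54250 km, v_c = √(μ/r) = 2.711 km/s.
Vis-viva on the transfer ellipse at r = 54250 km gives v_t = √[μ(2/r − 1/a_t)] = 1.389 km/s.
Δv₂ = |v_t − v_c| = |1.389 − 2.711| = 1.322 km/s.

Δv₂ = 1322 m/s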